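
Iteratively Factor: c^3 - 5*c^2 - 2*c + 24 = (c + 2)*(c^2 - 7*c + 12) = (c - 3)*(c + 2)*(c - 4)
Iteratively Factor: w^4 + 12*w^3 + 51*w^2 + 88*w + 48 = (w + 3)*(w^3 + 9*w^2 + 24*w + 16) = (w + 3)*(w + 4)*(w^2 + 5*w + 4) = (w + 3)*(w + 4)^2*(w + 1)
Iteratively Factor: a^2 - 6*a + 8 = (a - 2)*(a - 4)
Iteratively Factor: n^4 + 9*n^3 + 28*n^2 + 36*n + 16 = (n + 4)*(n^3 + 5*n^2 + 8*n + 4) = (n + 2)*(n + 4)*(n^2 + 3*n + 2) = (n + 2)^2*(n + 4)*(n + 1)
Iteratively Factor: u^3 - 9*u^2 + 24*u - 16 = (u - 4)*(u^2 - 5*u + 4) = (u - 4)^2*(u - 1)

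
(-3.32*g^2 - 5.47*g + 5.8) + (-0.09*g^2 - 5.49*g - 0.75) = -3.41*g^2 - 10.96*g + 5.05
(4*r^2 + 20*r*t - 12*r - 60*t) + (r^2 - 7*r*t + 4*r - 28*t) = 5*r^2 + 13*r*t - 8*r - 88*t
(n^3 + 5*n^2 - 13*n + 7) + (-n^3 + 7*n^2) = 12*n^2 - 13*n + 7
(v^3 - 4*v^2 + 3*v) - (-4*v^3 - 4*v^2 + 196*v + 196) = 5*v^3 - 193*v - 196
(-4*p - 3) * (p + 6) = -4*p^2 - 27*p - 18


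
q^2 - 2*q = q*(q - 2)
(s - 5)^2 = s^2 - 10*s + 25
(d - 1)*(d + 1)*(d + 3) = d^3 + 3*d^2 - d - 3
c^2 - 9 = (c - 3)*(c + 3)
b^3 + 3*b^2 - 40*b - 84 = (b - 6)*(b + 2)*(b + 7)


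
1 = 1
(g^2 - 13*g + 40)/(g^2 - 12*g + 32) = (g - 5)/(g - 4)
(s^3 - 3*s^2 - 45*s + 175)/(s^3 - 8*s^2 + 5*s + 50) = (s + 7)/(s + 2)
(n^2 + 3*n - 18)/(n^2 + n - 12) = (n + 6)/(n + 4)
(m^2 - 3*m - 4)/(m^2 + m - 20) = (m + 1)/(m + 5)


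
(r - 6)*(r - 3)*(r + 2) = r^3 - 7*r^2 + 36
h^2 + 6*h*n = h*(h + 6*n)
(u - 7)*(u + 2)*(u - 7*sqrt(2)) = u^3 - 7*sqrt(2)*u^2 - 5*u^2 - 14*u + 35*sqrt(2)*u + 98*sqrt(2)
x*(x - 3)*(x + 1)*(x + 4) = x^4 + 2*x^3 - 11*x^2 - 12*x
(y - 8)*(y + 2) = y^2 - 6*y - 16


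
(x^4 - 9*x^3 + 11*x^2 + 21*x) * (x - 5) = x^5 - 14*x^4 + 56*x^3 - 34*x^2 - 105*x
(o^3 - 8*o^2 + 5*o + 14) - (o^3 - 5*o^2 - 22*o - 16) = -3*o^2 + 27*o + 30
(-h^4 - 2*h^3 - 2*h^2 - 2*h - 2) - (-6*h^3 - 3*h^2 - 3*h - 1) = -h^4 + 4*h^3 + h^2 + h - 1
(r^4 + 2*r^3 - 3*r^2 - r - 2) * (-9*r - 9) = -9*r^5 - 27*r^4 + 9*r^3 + 36*r^2 + 27*r + 18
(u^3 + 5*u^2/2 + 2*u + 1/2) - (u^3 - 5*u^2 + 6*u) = 15*u^2/2 - 4*u + 1/2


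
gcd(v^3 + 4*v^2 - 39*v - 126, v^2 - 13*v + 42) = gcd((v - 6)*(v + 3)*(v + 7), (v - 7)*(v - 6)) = v - 6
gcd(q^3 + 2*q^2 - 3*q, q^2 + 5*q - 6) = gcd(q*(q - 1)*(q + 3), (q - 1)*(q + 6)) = q - 1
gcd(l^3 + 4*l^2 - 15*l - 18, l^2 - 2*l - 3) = l^2 - 2*l - 3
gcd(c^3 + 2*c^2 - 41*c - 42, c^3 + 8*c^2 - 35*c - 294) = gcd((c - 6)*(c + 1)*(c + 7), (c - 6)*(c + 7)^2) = c^2 + c - 42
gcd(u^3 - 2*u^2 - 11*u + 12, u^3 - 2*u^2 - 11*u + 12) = u^3 - 2*u^2 - 11*u + 12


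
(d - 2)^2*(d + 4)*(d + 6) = d^4 + 6*d^3 - 12*d^2 - 56*d + 96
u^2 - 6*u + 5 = (u - 5)*(u - 1)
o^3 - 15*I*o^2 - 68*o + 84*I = (o - 7*I)*(o - 6*I)*(o - 2*I)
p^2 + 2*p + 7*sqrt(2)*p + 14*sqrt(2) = (p + 2)*(p + 7*sqrt(2))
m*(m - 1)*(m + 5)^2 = m^4 + 9*m^3 + 15*m^2 - 25*m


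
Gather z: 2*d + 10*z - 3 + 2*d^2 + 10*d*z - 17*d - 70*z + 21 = 2*d^2 - 15*d + z*(10*d - 60) + 18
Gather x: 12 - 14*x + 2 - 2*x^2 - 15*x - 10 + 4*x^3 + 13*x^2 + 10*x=4*x^3 + 11*x^2 - 19*x + 4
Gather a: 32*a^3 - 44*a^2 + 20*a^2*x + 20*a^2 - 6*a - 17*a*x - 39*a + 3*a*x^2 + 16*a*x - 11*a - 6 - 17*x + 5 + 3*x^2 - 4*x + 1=32*a^3 + a^2*(20*x - 24) + a*(3*x^2 - x - 56) + 3*x^2 - 21*x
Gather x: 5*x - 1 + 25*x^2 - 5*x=25*x^2 - 1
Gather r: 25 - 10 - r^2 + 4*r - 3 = -r^2 + 4*r + 12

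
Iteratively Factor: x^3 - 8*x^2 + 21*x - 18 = (x - 3)*(x^2 - 5*x + 6) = (x - 3)*(x - 2)*(x - 3)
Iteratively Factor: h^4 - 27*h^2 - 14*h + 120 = (h - 5)*(h^3 + 5*h^2 - 2*h - 24) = (h - 5)*(h + 4)*(h^2 + h - 6) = (h - 5)*(h - 2)*(h + 4)*(h + 3)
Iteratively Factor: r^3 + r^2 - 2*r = (r + 2)*(r^2 - r) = (r - 1)*(r + 2)*(r)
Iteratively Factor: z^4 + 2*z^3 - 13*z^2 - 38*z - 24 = (z - 4)*(z^3 + 6*z^2 + 11*z + 6) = (z - 4)*(z + 1)*(z^2 + 5*z + 6) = (z - 4)*(z + 1)*(z + 3)*(z + 2)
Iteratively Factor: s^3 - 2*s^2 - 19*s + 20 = (s - 5)*(s^2 + 3*s - 4) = (s - 5)*(s + 4)*(s - 1)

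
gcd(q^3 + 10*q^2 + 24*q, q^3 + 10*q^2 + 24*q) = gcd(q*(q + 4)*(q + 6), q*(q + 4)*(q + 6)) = q^3 + 10*q^2 + 24*q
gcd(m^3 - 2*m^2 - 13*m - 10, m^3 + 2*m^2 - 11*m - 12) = m + 1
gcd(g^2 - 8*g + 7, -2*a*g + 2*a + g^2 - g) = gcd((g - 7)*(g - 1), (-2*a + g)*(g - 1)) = g - 1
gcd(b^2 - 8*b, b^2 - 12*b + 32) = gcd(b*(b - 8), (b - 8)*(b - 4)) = b - 8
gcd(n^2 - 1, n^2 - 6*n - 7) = n + 1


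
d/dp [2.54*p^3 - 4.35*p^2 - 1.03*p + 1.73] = 7.62*p^2 - 8.7*p - 1.03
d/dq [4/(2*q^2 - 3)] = -16*q/(2*q^2 - 3)^2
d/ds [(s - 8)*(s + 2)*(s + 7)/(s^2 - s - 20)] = (s^4 - 2*s^3 - 3*s^2 + 184*s + 1048)/(s^4 - 2*s^3 - 39*s^2 + 40*s + 400)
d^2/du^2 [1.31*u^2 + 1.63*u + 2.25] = 2.62000000000000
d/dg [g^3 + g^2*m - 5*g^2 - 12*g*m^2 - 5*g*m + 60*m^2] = 3*g^2 + 2*g*m - 10*g - 12*m^2 - 5*m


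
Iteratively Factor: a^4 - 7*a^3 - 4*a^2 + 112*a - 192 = (a - 3)*(a^3 - 4*a^2 - 16*a + 64) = (a - 4)*(a - 3)*(a^2 - 16) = (a - 4)^2*(a - 3)*(a + 4)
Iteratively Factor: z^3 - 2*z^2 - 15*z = (z + 3)*(z^2 - 5*z) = (z - 5)*(z + 3)*(z)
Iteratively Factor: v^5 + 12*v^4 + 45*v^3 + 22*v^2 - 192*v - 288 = (v + 3)*(v^4 + 9*v^3 + 18*v^2 - 32*v - 96) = (v + 3)^2*(v^3 + 6*v^2 - 32) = (v + 3)^2*(v + 4)*(v^2 + 2*v - 8) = (v + 3)^2*(v + 4)^2*(v - 2)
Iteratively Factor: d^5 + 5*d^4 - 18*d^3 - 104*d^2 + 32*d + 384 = (d + 4)*(d^4 + d^3 - 22*d^2 - 16*d + 96) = (d + 4)^2*(d^3 - 3*d^2 - 10*d + 24) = (d - 4)*(d + 4)^2*(d^2 + d - 6) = (d - 4)*(d - 2)*(d + 4)^2*(d + 3)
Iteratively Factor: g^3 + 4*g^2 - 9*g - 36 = (g + 4)*(g^2 - 9) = (g + 3)*(g + 4)*(g - 3)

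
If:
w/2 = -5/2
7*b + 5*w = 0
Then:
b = 25/7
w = -5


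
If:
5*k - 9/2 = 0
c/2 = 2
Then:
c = 4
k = 9/10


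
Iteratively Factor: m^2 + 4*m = (m)*(m + 4)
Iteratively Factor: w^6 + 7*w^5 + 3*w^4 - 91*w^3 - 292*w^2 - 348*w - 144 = (w + 2)*(w^5 + 5*w^4 - 7*w^3 - 77*w^2 - 138*w - 72) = (w + 2)*(w + 3)*(w^4 + 2*w^3 - 13*w^2 - 38*w - 24) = (w + 2)^2*(w + 3)*(w^3 - 13*w - 12) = (w - 4)*(w + 2)^2*(w + 3)*(w^2 + 4*w + 3) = (w - 4)*(w + 1)*(w + 2)^2*(w + 3)*(w + 3)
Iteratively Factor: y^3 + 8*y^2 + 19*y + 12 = (y + 4)*(y^2 + 4*y + 3) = (y + 1)*(y + 4)*(y + 3)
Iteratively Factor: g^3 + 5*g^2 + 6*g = (g)*(g^2 + 5*g + 6) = g*(g + 2)*(g + 3)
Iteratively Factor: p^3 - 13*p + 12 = (p - 1)*(p^2 + p - 12) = (p - 1)*(p + 4)*(p - 3)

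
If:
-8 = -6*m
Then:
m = 4/3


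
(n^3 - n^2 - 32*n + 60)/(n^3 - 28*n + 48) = (n - 5)/(n - 4)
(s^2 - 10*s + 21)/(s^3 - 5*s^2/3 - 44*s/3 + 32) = 3*(s - 7)/(3*s^2 + 4*s - 32)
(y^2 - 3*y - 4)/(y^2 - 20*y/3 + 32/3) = 3*(y + 1)/(3*y - 8)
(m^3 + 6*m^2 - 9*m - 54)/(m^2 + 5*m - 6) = (m^2 - 9)/(m - 1)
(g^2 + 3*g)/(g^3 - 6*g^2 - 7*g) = (g + 3)/(g^2 - 6*g - 7)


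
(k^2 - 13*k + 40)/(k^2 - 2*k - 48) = (k - 5)/(k + 6)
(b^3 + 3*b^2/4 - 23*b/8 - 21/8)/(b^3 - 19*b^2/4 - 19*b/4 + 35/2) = (2*b^2 + 5*b + 3)/(2*(b^2 - 3*b - 10))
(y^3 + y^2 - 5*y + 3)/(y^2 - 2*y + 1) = y + 3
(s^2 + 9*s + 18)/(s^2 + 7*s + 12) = (s + 6)/(s + 4)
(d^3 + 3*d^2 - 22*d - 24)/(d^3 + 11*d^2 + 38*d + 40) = (d^3 + 3*d^2 - 22*d - 24)/(d^3 + 11*d^2 + 38*d + 40)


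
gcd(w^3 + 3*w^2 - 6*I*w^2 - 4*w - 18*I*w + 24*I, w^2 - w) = w - 1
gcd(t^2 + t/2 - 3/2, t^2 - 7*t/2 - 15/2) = t + 3/2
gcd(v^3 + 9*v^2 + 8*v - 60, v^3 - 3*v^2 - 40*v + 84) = v^2 + 4*v - 12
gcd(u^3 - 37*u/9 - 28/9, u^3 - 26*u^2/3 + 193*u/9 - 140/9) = u - 7/3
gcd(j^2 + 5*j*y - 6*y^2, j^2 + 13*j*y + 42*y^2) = j + 6*y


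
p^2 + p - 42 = (p - 6)*(p + 7)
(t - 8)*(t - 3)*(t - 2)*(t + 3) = t^4 - 10*t^3 + 7*t^2 + 90*t - 144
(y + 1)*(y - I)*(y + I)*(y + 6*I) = y^4 + y^3 + 6*I*y^3 + y^2 + 6*I*y^2 + y + 6*I*y + 6*I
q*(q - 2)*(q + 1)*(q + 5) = q^4 + 4*q^3 - 7*q^2 - 10*q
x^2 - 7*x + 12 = (x - 4)*(x - 3)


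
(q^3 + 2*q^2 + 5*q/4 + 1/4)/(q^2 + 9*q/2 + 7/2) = (4*q^2 + 4*q + 1)/(2*(2*q + 7))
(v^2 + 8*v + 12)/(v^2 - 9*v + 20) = (v^2 + 8*v + 12)/(v^2 - 9*v + 20)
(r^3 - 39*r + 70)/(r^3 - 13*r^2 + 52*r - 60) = (r + 7)/(r - 6)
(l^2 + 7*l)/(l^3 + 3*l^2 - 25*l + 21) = l/(l^2 - 4*l + 3)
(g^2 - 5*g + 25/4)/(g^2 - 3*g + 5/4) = (2*g - 5)/(2*g - 1)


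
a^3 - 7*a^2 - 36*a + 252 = (a - 7)*(a - 6)*(a + 6)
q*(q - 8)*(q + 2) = q^3 - 6*q^2 - 16*q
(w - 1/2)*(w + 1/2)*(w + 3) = w^3 + 3*w^2 - w/4 - 3/4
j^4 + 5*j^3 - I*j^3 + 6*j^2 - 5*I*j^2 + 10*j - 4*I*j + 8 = (j + 1)*(j + 4)*(j - 2*I)*(j + I)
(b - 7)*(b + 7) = b^2 - 49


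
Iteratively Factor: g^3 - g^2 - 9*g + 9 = (g - 1)*(g^2 - 9) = (g - 1)*(g + 3)*(g - 3)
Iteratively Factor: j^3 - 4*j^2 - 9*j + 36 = (j - 3)*(j^2 - j - 12) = (j - 4)*(j - 3)*(j + 3)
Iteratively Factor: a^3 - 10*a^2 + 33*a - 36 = (a - 3)*(a^2 - 7*a + 12) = (a - 3)^2*(a - 4)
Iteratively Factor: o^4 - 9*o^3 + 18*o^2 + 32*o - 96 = (o - 4)*(o^3 - 5*o^2 - 2*o + 24) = (o - 4)^2*(o^2 - o - 6) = (o - 4)^2*(o - 3)*(o + 2)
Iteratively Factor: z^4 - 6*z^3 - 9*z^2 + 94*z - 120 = (z - 3)*(z^3 - 3*z^2 - 18*z + 40) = (z - 3)*(z - 2)*(z^2 - z - 20) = (z - 3)*(z - 2)*(z + 4)*(z - 5)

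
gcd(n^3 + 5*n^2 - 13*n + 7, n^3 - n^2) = n - 1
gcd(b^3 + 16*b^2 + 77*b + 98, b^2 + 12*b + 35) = b + 7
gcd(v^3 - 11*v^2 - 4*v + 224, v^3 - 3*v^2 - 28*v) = v^2 - 3*v - 28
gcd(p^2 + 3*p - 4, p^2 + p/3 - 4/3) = p - 1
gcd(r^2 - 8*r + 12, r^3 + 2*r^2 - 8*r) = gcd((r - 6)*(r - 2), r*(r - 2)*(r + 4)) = r - 2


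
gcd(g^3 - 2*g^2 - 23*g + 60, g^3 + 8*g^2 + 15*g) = g + 5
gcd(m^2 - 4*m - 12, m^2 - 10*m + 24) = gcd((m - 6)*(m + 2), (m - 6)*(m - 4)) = m - 6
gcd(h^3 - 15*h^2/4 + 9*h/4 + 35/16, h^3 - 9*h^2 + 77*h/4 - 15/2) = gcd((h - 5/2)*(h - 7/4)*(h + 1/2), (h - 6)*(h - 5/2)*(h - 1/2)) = h - 5/2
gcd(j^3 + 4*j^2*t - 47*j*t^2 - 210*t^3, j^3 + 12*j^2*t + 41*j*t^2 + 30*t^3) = j^2 + 11*j*t + 30*t^2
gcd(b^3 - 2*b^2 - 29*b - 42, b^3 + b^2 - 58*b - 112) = b + 2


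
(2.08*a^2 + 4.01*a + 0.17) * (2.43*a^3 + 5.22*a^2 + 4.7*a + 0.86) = 5.0544*a^5 + 20.6019*a^4 + 31.1213*a^3 + 21.5232*a^2 + 4.2476*a + 0.1462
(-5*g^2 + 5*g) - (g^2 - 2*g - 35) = -6*g^2 + 7*g + 35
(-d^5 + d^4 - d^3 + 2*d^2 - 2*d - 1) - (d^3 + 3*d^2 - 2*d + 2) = -d^5 + d^4 - 2*d^3 - d^2 - 3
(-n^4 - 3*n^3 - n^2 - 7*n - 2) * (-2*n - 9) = 2*n^5 + 15*n^4 + 29*n^3 + 23*n^2 + 67*n + 18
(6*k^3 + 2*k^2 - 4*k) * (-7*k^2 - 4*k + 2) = -42*k^5 - 38*k^4 + 32*k^3 + 20*k^2 - 8*k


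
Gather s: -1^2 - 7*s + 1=-7*s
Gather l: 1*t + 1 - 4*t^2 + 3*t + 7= -4*t^2 + 4*t + 8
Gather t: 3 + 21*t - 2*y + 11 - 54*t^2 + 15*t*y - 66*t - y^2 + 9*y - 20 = -54*t^2 + t*(15*y - 45) - y^2 + 7*y - 6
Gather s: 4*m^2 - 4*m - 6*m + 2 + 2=4*m^2 - 10*m + 4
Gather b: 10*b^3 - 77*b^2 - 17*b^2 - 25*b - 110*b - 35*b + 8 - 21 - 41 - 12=10*b^3 - 94*b^2 - 170*b - 66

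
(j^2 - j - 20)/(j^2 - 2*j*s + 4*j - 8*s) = (5 - j)/(-j + 2*s)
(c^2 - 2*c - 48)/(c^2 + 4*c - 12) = (c - 8)/(c - 2)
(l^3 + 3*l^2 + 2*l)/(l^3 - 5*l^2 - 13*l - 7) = l*(l + 2)/(l^2 - 6*l - 7)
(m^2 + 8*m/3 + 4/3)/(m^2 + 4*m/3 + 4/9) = 3*(m + 2)/(3*m + 2)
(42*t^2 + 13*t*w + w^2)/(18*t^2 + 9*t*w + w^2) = (7*t + w)/(3*t + w)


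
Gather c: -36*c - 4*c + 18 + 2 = 20 - 40*c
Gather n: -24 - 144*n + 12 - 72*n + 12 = -216*n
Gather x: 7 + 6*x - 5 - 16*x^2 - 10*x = -16*x^2 - 4*x + 2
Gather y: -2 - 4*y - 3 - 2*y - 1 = -6*y - 6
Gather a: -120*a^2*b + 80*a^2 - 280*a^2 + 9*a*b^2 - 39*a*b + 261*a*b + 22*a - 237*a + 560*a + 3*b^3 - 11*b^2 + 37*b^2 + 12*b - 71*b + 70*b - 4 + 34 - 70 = a^2*(-120*b - 200) + a*(9*b^2 + 222*b + 345) + 3*b^3 + 26*b^2 + 11*b - 40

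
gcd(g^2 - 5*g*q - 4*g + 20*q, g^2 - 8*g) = 1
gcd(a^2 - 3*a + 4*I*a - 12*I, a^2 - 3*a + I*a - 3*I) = a - 3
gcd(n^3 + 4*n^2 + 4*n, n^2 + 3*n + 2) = n + 2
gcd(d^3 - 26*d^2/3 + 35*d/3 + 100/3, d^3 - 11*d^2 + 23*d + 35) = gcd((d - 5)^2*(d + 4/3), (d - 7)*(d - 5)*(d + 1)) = d - 5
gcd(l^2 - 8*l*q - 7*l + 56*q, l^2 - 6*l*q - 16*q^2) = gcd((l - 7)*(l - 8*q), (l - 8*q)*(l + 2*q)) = -l + 8*q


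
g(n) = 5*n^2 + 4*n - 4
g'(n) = 10*n + 4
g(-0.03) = -4.12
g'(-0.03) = 3.70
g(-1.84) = 5.57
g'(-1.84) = -14.40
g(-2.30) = 13.25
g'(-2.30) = -19.00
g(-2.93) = 27.20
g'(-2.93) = -25.30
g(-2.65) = 20.51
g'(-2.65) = -22.50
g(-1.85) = 5.71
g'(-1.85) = -14.50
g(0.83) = 2.76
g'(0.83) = 12.30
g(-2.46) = 16.42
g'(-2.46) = -20.60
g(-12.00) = 668.00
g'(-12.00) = -116.00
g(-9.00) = 365.00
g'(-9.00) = -86.00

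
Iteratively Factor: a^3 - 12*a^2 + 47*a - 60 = (a - 4)*(a^2 - 8*a + 15) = (a - 4)*(a - 3)*(a - 5)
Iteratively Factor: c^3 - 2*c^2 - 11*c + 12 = (c + 3)*(c^2 - 5*c + 4) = (c - 1)*(c + 3)*(c - 4)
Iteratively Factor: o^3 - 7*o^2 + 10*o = (o)*(o^2 - 7*o + 10) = o*(o - 5)*(o - 2)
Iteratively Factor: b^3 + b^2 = (b + 1)*(b^2) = b*(b + 1)*(b)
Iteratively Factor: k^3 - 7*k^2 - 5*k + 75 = (k + 3)*(k^2 - 10*k + 25) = (k - 5)*(k + 3)*(k - 5)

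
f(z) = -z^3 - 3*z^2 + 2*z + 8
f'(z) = -3*z^2 - 6*z + 2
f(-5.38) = 66.13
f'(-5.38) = -52.55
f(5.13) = -195.70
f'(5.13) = -107.73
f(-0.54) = 6.20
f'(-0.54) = 4.37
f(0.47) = 8.17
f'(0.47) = -1.48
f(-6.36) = 131.19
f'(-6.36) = -81.19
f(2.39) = -18.01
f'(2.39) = -29.48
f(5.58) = -247.99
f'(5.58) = -124.89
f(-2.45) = -0.20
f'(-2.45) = -1.31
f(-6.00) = 104.00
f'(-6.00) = -70.00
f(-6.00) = 104.00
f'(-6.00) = -70.00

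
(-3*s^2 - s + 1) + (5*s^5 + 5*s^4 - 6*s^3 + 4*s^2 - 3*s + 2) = 5*s^5 + 5*s^4 - 6*s^3 + s^2 - 4*s + 3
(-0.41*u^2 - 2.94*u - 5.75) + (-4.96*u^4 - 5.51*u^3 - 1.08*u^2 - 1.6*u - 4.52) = -4.96*u^4 - 5.51*u^3 - 1.49*u^2 - 4.54*u - 10.27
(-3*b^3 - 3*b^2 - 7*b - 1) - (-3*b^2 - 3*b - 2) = -3*b^3 - 4*b + 1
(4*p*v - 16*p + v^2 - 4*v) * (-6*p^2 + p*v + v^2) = -24*p^3*v + 96*p^3 - 2*p^2*v^2 + 8*p^2*v + 5*p*v^3 - 20*p*v^2 + v^4 - 4*v^3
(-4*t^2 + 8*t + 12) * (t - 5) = -4*t^3 + 28*t^2 - 28*t - 60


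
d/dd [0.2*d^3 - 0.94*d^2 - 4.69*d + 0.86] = 0.6*d^2 - 1.88*d - 4.69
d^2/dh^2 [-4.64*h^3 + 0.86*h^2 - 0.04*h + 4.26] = 1.72 - 27.84*h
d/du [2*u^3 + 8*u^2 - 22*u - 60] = 6*u^2 + 16*u - 22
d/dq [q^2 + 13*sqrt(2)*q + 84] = 2*q + 13*sqrt(2)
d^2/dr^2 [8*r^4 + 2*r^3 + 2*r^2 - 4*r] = 96*r^2 + 12*r + 4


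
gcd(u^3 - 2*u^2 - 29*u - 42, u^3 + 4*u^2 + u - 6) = u^2 + 5*u + 6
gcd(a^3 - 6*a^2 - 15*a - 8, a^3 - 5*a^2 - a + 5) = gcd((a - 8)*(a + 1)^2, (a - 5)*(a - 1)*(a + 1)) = a + 1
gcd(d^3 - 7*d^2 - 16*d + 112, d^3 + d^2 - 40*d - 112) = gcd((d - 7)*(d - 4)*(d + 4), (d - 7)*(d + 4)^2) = d^2 - 3*d - 28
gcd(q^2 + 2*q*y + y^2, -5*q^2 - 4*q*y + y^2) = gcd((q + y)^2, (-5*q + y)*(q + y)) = q + y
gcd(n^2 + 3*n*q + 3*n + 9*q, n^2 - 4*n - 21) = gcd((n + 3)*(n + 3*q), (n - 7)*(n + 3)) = n + 3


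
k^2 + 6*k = k*(k + 6)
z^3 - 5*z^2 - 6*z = z*(z - 6)*(z + 1)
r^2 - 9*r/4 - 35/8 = (r - 7/2)*(r + 5/4)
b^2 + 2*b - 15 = (b - 3)*(b + 5)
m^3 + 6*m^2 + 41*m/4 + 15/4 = (m + 1/2)*(m + 5/2)*(m + 3)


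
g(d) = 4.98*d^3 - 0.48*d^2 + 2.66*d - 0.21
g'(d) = 14.94*d^2 - 0.96*d + 2.66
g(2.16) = 53.48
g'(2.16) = 70.29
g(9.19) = 3848.93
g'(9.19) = 1255.61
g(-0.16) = -0.67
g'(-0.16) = 3.20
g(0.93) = 5.85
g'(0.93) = 14.69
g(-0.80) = -5.19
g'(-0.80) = 12.99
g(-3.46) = -221.44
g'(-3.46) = 184.84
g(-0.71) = -4.12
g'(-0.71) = 10.87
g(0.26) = 0.54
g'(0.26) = 3.42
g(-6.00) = -1109.13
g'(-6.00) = 546.26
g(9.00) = 3615.27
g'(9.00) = 1204.16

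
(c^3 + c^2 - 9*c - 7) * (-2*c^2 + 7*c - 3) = -2*c^5 + 5*c^4 + 22*c^3 - 52*c^2 - 22*c + 21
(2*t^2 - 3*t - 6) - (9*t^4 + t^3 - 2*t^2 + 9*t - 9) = -9*t^4 - t^3 + 4*t^2 - 12*t + 3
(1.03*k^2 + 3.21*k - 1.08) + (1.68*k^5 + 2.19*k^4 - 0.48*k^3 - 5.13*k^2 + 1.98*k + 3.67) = 1.68*k^5 + 2.19*k^4 - 0.48*k^3 - 4.1*k^2 + 5.19*k + 2.59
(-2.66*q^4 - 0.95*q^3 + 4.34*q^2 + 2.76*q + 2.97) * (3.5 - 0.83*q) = 2.2078*q^5 - 8.5215*q^4 - 6.9272*q^3 + 12.8992*q^2 + 7.1949*q + 10.395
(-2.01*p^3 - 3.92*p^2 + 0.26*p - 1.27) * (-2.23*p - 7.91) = 4.4823*p^4 + 24.6407*p^3 + 30.4274*p^2 + 0.7755*p + 10.0457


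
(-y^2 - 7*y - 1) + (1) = -y^2 - 7*y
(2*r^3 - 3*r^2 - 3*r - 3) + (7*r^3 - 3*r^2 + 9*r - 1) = 9*r^3 - 6*r^2 + 6*r - 4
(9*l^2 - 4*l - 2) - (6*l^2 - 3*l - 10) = 3*l^2 - l + 8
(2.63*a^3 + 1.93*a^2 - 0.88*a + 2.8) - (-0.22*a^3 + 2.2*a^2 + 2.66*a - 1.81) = 2.85*a^3 - 0.27*a^2 - 3.54*a + 4.61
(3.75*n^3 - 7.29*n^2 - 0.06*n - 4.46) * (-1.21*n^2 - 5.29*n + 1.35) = -4.5375*n^5 - 11.0166*n^4 + 43.6992*n^3 - 4.1275*n^2 + 23.5124*n - 6.021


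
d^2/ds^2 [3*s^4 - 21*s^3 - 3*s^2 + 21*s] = 36*s^2 - 126*s - 6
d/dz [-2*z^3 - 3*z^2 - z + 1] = -6*z^2 - 6*z - 1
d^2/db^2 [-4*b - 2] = 0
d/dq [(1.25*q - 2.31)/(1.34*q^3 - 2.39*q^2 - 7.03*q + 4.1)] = (-3.35*q^3 + 12.2737*q^2 - 11.0418*q - 11.1143)/(1.7956*q^6 - 6.4052*q^5 - 13.1283*q^4 + 44.5914*q^3 + 29.8229*q^2 - 57.646*q + 16.81)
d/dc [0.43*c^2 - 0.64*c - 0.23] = 0.86*c - 0.64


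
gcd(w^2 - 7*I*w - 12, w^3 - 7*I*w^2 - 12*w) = w^2 - 7*I*w - 12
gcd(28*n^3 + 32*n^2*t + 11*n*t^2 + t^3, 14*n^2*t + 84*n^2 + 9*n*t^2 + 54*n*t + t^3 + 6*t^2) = 14*n^2 + 9*n*t + t^2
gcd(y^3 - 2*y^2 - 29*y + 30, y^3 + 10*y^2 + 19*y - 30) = y^2 + 4*y - 5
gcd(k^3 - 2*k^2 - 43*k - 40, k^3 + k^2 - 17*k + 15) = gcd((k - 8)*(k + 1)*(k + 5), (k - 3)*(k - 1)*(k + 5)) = k + 5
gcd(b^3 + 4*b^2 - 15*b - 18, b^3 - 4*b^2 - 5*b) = b + 1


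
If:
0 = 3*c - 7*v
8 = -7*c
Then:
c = -8/7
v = -24/49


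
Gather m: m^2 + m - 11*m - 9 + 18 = m^2 - 10*m + 9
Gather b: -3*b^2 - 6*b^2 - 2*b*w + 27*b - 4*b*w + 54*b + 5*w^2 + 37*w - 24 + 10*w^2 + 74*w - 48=-9*b^2 + b*(81 - 6*w) + 15*w^2 + 111*w - 72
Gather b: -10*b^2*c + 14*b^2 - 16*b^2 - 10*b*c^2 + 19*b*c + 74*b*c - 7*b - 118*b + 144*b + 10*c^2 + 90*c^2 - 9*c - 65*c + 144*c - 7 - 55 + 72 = b^2*(-10*c - 2) + b*(-10*c^2 + 93*c + 19) + 100*c^2 + 70*c + 10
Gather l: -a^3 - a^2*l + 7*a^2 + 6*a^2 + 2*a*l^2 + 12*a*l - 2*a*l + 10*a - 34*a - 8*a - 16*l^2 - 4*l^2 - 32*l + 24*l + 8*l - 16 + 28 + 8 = -a^3 + 13*a^2 - 32*a + l^2*(2*a - 20) + l*(-a^2 + 10*a) + 20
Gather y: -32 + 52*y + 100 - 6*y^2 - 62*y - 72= -6*y^2 - 10*y - 4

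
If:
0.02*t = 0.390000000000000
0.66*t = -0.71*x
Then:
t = 19.50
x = -18.13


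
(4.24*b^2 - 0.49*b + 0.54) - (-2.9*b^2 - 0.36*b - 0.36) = 7.14*b^2 - 0.13*b + 0.9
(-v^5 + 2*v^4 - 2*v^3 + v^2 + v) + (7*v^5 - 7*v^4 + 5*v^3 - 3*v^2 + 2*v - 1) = 6*v^5 - 5*v^4 + 3*v^3 - 2*v^2 + 3*v - 1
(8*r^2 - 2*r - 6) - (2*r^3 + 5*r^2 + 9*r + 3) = -2*r^3 + 3*r^2 - 11*r - 9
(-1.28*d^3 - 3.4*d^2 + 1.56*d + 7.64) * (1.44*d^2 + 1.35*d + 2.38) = -1.8432*d^5 - 6.624*d^4 - 5.39*d^3 + 5.0156*d^2 + 14.0268*d + 18.1832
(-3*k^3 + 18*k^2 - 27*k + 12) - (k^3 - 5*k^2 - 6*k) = -4*k^3 + 23*k^2 - 21*k + 12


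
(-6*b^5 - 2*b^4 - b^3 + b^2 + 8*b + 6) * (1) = -6*b^5 - 2*b^4 - b^3 + b^2 + 8*b + 6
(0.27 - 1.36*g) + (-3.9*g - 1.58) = -5.26*g - 1.31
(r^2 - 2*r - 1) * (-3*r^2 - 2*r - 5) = -3*r^4 + 4*r^3 + 2*r^2 + 12*r + 5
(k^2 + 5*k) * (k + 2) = k^3 + 7*k^2 + 10*k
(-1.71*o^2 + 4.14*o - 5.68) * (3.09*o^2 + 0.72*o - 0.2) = -5.2839*o^4 + 11.5614*o^3 - 14.2284*o^2 - 4.9176*o + 1.136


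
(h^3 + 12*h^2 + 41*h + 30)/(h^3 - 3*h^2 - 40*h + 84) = (h^2 + 6*h + 5)/(h^2 - 9*h + 14)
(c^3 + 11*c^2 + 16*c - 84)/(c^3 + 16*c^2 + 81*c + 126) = (c - 2)/(c + 3)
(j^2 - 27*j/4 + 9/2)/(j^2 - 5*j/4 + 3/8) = 2*(j - 6)/(2*j - 1)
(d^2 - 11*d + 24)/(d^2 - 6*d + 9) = (d - 8)/(d - 3)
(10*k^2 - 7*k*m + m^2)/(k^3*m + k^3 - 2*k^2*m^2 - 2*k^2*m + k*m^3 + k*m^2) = (10*k^2 - 7*k*m + m^2)/(k*(k^2*m + k^2 - 2*k*m^2 - 2*k*m + m^3 + m^2))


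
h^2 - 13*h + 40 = (h - 8)*(h - 5)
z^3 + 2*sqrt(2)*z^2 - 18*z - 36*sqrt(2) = (z - 3*sqrt(2))*(z + 2*sqrt(2))*(z + 3*sqrt(2))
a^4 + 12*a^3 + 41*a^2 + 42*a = a*(a + 2)*(a + 3)*(a + 7)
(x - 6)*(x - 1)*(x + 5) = x^3 - 2*x^2 - 29*x + 30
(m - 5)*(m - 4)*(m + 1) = m^3 - 8*m^2 + 11*m + 20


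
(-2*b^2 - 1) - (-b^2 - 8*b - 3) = -b^2 + 8*b + 2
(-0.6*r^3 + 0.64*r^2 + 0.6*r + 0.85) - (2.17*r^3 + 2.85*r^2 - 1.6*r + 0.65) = -2.77*r^3 - 2.21*r^2 + 2.2*r + 0.2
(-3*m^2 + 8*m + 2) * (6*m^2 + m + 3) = -18*m^4 + 45*m^3 + 11*m^2 + 26*m + 6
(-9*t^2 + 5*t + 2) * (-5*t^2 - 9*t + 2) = 45*t^4 + 56*t^3 - 73*t^2 - 8*t + 4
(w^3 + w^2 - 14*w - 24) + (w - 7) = w^3 + w^2 - 13*w - 31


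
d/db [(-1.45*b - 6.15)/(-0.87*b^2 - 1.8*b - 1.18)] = (1.2615*b^2 + 2.61*b - (1.45*b + 6.15)*(1.74*b + 1.8) + 1.711)/(0.87*b^2 + 1.8*b + 1.18)^2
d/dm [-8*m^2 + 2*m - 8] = 2 - 16*m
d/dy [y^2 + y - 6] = 2*y + 1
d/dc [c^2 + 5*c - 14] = 2*c + 5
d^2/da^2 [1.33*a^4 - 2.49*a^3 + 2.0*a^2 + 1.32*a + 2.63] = 15.96*a^2 - 14.94*a + 4.0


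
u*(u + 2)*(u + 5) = u^3 + 7*u^2 + 10*u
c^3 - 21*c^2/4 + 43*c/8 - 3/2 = (c - 4)*(c - 3/4)*(c - 1/2)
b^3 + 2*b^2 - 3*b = b*(b - 1)*(b + 3)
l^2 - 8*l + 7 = (l - 7)*(l - 1)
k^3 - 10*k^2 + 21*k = k*(k - 7)*(k - 3)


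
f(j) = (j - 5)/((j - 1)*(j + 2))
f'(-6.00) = -0.12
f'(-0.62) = -0.72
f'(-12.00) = -0.02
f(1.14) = -8.78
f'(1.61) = 3.40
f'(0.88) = 92.31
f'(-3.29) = -1.33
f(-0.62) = 2.51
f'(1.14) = 67.79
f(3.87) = -0.07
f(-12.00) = -0.13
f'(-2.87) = -2.99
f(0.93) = 19.84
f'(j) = -(j - 5)/((j - 1)*(j + 2)^2) - (j - 5)/((j - 1)^2*(j + 2)) + 1/((j - 1)*(j + 2)) = (-j^2 + 10*j + 3)/(j^4 + 2*j^3 - 3*j^2 - 4*j + 4)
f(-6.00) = -0.39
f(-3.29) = -1.50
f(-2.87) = -2.34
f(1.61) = -1.54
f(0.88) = 11.92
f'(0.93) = 271.84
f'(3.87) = 0.09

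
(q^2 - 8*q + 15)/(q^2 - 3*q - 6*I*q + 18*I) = (q - 5)/(q - 6*I)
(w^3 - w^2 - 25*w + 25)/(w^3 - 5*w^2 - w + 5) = (w + 5)/(w + 1)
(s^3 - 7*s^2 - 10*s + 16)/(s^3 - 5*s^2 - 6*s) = (-s^3 + 7*s^2 + 10*s - 16)/(s*(-s^2 + 5*s + 6))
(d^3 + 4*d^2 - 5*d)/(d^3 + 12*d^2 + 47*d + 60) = d*(d - 1)/(d^2 + 7*d + 12)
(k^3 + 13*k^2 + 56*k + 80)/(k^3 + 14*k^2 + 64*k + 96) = (k + 5)/(k + 6)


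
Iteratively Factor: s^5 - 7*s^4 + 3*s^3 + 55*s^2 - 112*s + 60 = (s - 5)*(s^4 - 2*s^3 - 7*s^2 + 20*s - 12) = (s - 5)*(s - 1)*(s^3 - s^2 - 8*s + 12) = (s - 5)*(s - 2)*(s - 1)*(s^2 + s - 6) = (s - 5)*(s - 2)*(s - 1)*(s + 3)*(s - 2)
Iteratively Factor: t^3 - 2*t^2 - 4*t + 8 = (t - 2)*(t^2 - 4) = (t - 2)^2*(t + 2)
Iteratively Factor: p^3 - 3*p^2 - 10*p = (p + 2)*(p^2 - 5*p) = (p - 5)*(p + 2)*(p)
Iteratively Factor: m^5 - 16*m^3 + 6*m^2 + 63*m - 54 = (m + 3)*(m^4 - 3*m^3 - 7*m^2 + 27*m - 18) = (m + 3)^2*(m^3 - 6*m^2 + 11*m - 6) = (m - 1)*(m + 3)^2*(m^2 - 5*m + 6) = (m - 3)*(m - 1)*(m + 3)^2*(m - 2)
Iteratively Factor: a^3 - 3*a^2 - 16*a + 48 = (a - 3)*(a^2 - 16) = (a - 3)*(a + 4)*(a - 4)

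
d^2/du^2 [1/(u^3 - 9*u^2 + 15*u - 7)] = 12*(u^2 - 10*u + 27)/(u^7 - 25*u^6 + 237*u^5 - 1061*u^4 + 2339*u^3 - 2667*u^2 + 1519*u - 343)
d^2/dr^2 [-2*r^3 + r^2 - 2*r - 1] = 2 - 12*r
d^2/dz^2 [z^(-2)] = 6/z^4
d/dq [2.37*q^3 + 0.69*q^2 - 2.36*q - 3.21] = 7.11*q^2 + 1.38*q - 2.36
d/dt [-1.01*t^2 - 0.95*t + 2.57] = -2.02*t - 0.95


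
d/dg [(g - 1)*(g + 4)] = 2*g + 3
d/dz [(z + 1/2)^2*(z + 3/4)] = (z + 1/2)*(3*z + 2)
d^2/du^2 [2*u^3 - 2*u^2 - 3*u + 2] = 12*u - 4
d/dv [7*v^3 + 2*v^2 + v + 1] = 21*v^2 + 4*v + 1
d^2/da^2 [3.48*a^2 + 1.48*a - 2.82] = 6.96000000000000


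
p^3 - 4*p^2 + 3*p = p*(p - 3)*(p - 1)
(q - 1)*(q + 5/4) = q^2 + q/4 - 5/4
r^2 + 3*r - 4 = (r - 1)*(r + 4)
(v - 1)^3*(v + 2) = v^4 - v^3 - 3*v^2 + 5*v - 2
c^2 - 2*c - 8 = (c - 4)*(c + 2)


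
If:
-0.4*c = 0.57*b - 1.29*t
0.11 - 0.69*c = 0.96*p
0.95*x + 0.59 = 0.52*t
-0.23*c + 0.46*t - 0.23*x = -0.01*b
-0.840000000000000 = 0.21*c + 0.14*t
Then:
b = -2.98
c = -2.59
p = 1.97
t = -2.12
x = -1.78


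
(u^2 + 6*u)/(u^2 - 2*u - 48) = u/(u - 8)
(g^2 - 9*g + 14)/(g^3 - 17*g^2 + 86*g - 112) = 1/(g - 8)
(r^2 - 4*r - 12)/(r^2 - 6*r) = (r + 2)/r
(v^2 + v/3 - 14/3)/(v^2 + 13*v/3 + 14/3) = (v - 2)/(v + 2)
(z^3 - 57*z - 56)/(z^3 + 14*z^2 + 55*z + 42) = (z - 8)/(z + 6)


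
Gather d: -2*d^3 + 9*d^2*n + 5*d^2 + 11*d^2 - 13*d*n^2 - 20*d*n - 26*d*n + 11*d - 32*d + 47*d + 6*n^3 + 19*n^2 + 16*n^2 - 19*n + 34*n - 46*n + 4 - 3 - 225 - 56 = -2*d^3 + d^2*(9*n + 16) + d*(-13*n^2 - 46*n + 26) + 6*n^3 + 35*n^2 - 31*n - 280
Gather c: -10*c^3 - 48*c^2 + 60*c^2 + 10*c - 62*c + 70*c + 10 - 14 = -10*c^3 + 12*c^2 + 18*c - 4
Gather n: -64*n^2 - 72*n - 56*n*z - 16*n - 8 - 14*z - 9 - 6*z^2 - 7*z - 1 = -64*n^2 + n*(-56*z - 88) - 6*z^2 - 21*z - 18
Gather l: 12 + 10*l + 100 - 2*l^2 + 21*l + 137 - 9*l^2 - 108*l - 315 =-11*l^2 - 77*l - 66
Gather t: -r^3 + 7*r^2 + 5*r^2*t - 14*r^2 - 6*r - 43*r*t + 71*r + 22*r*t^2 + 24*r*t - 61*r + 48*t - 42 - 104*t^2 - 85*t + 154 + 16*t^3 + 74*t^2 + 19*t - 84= -r^3 - 7*r^2 + 4*r + 16*t^3 + t^2*(22*r - 30) + t*(5*r^2 - 19*r - 18) + 28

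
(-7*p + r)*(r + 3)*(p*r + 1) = -7*p^2*r^2 - 21*p^2*r + p*r^3 + 3*p*r^2 - 7*p*r - 21*p + r^2 + 3*r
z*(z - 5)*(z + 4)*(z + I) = z^4 - z^3 + I*z^3 - 20*z^2 - I*z^2 - 20*I*z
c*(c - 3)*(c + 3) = c^3 - 9*c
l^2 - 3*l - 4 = (l - 4)*(l + 1)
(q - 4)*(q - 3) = q^2 - 7*q + 12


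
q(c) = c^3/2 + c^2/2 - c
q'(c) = 3*c^2/2 + c - 1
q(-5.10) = -48.22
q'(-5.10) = 32.92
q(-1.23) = 1.06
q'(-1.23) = 0.04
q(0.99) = -0.01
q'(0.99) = 1.46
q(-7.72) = -192.53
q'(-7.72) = 80.68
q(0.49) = -0.31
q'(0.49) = -0.15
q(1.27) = 0.56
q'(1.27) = 2.69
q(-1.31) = 1.04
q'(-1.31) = 0.26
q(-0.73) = 0.80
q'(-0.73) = -0.93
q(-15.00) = -1560.00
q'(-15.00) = 321.50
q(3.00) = 15.00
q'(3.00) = 15.50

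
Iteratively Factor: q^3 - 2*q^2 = (q)*(q^2 - 2*q) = q*(q - 2)*(q)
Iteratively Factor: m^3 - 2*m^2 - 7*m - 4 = (m + 1)*(m^2 - 3*m - 4) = (m - 4)*(m + 1)*(m + 1)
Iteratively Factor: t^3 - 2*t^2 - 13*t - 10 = (t + 1)*(t^2 - 3*t - 10) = (t - 5)*(t + 1)*(t + 2)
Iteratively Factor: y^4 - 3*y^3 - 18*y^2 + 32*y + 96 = (y + 3)*(y^3 - 6*y^2 + 32) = (y + 2)*(y + 3)*(y^2 - 8*y + 16) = (y - 4)*(y + 2)*(y + 3)*(y - 4)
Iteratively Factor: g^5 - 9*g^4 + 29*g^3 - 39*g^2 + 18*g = (g)*(g^4 - 9*g^3 + 29*g^2 - 39*g + 18) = g*(g - 3)*(g^3 - 6*g^2 + 11*g - 6) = g*(g - 3)*(g - 2)*(g^2 - 4*g + 3) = g*(g - 3)^2*(g - 2)*(g - 1)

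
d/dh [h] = 1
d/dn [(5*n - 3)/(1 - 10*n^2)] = 5*(10*n^2 - 12*n + 1)/(100*n^4 - 20*n^2 + 1)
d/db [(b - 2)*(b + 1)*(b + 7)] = 3*b^2 + 12*b - 9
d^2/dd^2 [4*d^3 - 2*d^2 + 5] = 24*d - 4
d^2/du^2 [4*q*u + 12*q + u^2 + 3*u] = 2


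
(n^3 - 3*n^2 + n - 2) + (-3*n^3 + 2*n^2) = -2*n^3 - n^2 + n - 2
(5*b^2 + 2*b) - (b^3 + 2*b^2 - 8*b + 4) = -b^3 + 3*b^2 + 10*b - 4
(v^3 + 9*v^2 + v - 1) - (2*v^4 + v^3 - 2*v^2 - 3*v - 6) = -2*v^4 + 11*v^2 + 4*v + 5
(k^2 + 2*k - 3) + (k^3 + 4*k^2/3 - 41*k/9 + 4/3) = k^3 + 7*k^2/3 - 23*k/9 - 5/3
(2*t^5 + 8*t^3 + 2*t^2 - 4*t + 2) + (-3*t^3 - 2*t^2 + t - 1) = 2*t^5 + 5*t^3 - 3*t + 1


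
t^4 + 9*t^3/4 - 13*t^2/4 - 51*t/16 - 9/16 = (t - 3/2)*(t + 1/4)*(t + 1/2)*(t + 3)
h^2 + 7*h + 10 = (h + 2)*(h + 5)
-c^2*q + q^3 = q*(-c + q)*(c + q)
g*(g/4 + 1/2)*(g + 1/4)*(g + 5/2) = g^4/4 + 19*g^3/16 + 49*g^2/32 + 5*g/16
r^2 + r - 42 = (r - 6)*(r + 7)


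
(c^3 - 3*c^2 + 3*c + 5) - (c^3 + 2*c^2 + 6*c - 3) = -5*c^2 - 3*c + 8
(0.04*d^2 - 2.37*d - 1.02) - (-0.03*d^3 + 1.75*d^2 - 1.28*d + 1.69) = 0.03*d^3 - 1.71*d^2 - 1.09*d - 2.71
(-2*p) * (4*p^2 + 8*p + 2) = -8*p^3 - 16*p^2 - 4*p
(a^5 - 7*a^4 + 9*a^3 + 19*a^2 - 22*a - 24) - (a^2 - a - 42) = a^5 - 7*a^4 + 9*a^3 + 18*a^2 - 21*a + 18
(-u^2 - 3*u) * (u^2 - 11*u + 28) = -u^4 + 8*u^3 + 5*u^2 - 84*u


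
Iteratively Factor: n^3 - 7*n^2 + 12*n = (n - 3)*(n^2 - 4*n) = n*(n - 3)*(n - 4)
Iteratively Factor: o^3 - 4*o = (o)*(o^2 - 4) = o*(o - 2)*(o + 2)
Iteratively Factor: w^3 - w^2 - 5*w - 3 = (w + 1)*(w^2 - 2*w - 3) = (w + 1)^2*(w - 3)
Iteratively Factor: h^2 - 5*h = (h)*(h - 5)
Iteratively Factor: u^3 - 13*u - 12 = (u + 1)*(u^2 - u - 12) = (u - 4)*(u + 1)*(u + 3)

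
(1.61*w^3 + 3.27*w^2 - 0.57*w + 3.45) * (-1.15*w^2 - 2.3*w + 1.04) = -1.8515*w^5 - 7.4635*w^4 - 5.1911*w^3 + 0.7443*w^2 - 8.5278*w + 3.588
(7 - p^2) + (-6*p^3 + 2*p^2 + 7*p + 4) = -6*p^3 + p^2 + 7*p + 11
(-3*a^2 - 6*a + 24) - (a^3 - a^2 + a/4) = -a^3 - 2*a^2 - 25*a/4 + 24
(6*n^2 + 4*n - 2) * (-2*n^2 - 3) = -12*n^4 - 8*n^3 - 14*n^2 - 12*n + 6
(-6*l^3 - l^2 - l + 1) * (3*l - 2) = -18*l^4 + 9*l^3 - l^2 + 5*l - 2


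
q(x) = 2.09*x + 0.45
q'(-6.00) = 2.09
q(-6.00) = -12.09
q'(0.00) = 2.09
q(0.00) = 0.45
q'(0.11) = 2.09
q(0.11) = 0.68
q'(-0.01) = 2.09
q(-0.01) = 0.43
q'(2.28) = 2.09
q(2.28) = 5.22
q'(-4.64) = 2.09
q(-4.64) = -9.25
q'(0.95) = 2.09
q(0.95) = 2.44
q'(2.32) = 2.09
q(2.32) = 5.30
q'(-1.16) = 2.09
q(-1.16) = -1.97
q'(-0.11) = 2.09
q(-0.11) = 0.22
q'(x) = 2.09000000000000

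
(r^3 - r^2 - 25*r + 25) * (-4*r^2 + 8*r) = -4*r^5 + 12*r^4 + 92*r^3 - 300*r^2 + 200*r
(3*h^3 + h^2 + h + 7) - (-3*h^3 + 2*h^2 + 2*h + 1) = 6*h^3 - h^2 - h + 6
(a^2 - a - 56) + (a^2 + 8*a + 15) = 2*a^2 + 7*a - 41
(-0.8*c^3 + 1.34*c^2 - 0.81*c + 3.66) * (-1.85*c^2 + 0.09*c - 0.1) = 1.48*c^5 - 2.551*c^4 + 1.6991*c^3 - 6.9779*c^2 + 0.4104*c - 0.366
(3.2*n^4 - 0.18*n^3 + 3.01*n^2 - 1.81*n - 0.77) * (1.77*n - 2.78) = 5.664*n^5 - 9.2146*n^4 + 5.8281*n^3 - 11.5715*n^2 + 3.6689*n + 2.1406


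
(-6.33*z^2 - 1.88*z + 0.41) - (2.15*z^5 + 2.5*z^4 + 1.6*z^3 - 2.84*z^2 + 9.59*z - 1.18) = -2.15*z^5 - 2.5*z^4 - 1.6*z^3 - 3.49*z^2 - 11.47*z + 1.59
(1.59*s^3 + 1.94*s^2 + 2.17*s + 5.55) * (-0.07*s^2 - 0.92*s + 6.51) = -0.1113*s^5 - 1.5986*s^4 + 8.4142*s^3 + 10.2445*s^2 + 9.0207*s + 36.1305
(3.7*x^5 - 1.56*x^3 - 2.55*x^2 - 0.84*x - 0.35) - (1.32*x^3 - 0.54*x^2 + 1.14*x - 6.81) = 3.7*x^5 - 2.88*x^3 - 2.01*x^2 - 1.98*x + 6.46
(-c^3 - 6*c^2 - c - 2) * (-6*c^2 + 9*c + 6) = 6*c^5 + 27*c^4 - 54*c^3 - 33*c^2 - 24*c - 12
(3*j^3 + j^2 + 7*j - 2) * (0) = 0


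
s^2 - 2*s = s*(s - 2)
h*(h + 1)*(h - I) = h^3 + h^2 - I*h^2 - I*h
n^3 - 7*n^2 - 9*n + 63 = (n - 7)*(n - 3)*(n + 3)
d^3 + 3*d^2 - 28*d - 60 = (d - 5)*(d + 2)*(d + 6)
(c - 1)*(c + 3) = c^2 + 2*c - 3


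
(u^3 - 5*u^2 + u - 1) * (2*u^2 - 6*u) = 2*u^5 - 16*u^4 + 32*u^3 - 8*u^2 + 6*u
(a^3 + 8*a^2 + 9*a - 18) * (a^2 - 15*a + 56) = a^5 - 7*a^4 - 55*a^3 + 295*a^2 + 774*a - 1008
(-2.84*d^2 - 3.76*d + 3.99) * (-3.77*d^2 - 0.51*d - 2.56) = 10.7068*d^4 + 15.6236*d^3 - 5.8543*d^2 + 7.5907*d - 10.2144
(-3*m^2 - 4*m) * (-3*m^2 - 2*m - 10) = 9*m^4 + 18*m^3 + 38*m^2 + 40*m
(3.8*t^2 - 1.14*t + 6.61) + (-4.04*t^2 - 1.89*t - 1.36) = -0.24*t^2 - 3.03*t + 5.25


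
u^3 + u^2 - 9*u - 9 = (u - 3)*(u + 1)*(u + 3)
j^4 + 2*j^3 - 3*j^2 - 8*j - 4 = (j - 2)*(j + 1)^2*(j + 2)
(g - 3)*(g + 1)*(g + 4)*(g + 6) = g^4 + 8*g^3 + g^2 - 78*g - 72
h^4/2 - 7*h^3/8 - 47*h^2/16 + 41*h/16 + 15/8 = (h/2 + 1)*(h - 3)*(h - 5/4)*(h + 1/2)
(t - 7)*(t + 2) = t^2 - 5*t - 14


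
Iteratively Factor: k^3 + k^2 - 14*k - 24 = (k - 4)*(k^2 + 5*k + 6) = (k - 4)*(k + 3)*(k + 2)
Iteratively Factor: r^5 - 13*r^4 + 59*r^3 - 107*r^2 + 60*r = (r)*(r^4 - 13*r^3 + 59*r^2 - 107*r + 60) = r*(r - 3)*(r^3 - 10*r^2 + 29*r - 20) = r*(r - 5)*(r - 3)*(r^2 - 5*r + 4) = r*(r - 5)*(r - 3)*(r - 1)*(r - 4)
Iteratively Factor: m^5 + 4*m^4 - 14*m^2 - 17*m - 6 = (m - 2)*(m^4 + 6*m^3 + 12*m^2 + 10*m + 3) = (m - 2)*(m + 3)*(m^3 + 3*m^2 + 3*m + 1) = (m - 2)*(m + 1)*(m + 3)*(m^2 + 2*m + 1) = (m - 2)*(m + 1)^2*(m + 3)*(m + 1)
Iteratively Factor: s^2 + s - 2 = (s - 1)*(s + 2)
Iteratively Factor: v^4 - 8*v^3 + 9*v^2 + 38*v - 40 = (v - 4)*(v^3 - 4*v^2 - 7*v + 10) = (v - 4)*(v - 1)*(v^2 - 3*v - 10) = (v - 5)*(v - 4)*(v - 1)*(v + 2)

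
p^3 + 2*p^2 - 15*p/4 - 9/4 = (p - 3/2)*(p + 1/2)*(p + 3)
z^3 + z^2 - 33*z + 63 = (z - 3)^2*(z + 7)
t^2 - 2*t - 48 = (t - 8)*(t + 6)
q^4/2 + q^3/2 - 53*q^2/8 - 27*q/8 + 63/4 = (q/2 + 1)*(q - 3)*(q - 3/2)*(q + 7/2)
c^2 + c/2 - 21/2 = (c - 3)*(c + 7/2)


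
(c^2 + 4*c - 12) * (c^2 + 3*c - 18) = c^4 + 7*c^3 - 18*c^2 - 108*c + 216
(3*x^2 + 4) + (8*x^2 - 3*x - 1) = 11*x^2 - 3*x + 3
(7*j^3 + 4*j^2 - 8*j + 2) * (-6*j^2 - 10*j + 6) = -42*j^5 - 94*j^4 + 50*j^3 + 92*j^2 - 68*j + 12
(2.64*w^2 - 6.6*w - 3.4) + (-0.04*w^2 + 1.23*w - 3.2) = 2.6*w^2 - 5.37*w - 6.6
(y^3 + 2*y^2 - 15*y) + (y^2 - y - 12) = y^3 + 3*y^2 - 16*y - 12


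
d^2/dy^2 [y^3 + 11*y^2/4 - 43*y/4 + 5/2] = 6*y + 11/2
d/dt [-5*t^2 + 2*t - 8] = 2 - 10*t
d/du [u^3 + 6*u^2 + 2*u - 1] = 3*u^2 + 12*u + 2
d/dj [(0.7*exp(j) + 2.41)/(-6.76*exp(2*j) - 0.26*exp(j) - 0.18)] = (4.732*exp(2*j) + 32.5832*exp(j) + 0.5006)*exp(j)/(45.6976*exp(4*j) + 3.5152*exp(3*j) + 2.5012*exp(2*j) + 0.0936*exp(j) + 0.0324)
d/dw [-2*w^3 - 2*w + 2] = -6*w^2 - 2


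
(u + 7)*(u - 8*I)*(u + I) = u^3 + 7*u^2 - 7*I*u^2 + 8*u - 49*I*u + 56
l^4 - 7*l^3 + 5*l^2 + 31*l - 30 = (l - 5)*(l - 3)*(l - 1)*(l + 2)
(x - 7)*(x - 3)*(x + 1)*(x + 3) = x^4 - 6*x^3 - 16*x^2 + 54*x + 63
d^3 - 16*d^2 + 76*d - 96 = (d - 8)*(d - 6)*(d - 2)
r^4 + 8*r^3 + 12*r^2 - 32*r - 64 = (r - 2)*(r + 2)*(r + 4)^2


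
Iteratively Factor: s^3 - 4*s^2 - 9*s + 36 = (s + 3)*(s^2 - 7*s + 12) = (s - 4)*(s + 3)*(s - 3)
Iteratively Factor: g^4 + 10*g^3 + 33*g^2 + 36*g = (g)*(g^3 + 10*g^2 + 33*g + 36) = g*(g + 4)*(g^2 + 6*g + 9) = g*(g + 3)*(g + 4)*(g + 3)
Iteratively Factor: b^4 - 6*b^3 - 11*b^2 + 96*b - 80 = (b + 4)*(b^3 - 10*b^2 + 29*b - 20) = (b - 1)*(b + 4)*(b^2 - 9*b + 20) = (b - 4)*(b - 1)*(b + 4)*(b - 5)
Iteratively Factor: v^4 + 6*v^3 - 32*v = (v - 2)*(v^3 + 8*v^2 + 16*v) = (v - 2)*(v + 4)*(v^2 + 4*v) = (v - 2)*(v + 4)^2*(v)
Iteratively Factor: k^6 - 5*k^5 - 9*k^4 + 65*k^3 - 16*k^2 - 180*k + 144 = (k - 3)*(k^5 - 2*k^4 - 15*k^3 + 20*k^2 + 44*k - 48) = (k - 3)*(k - 2)*(k^4 - 15*k^2 - 10*k + 24) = (k - 3)*(k - 2)*(k - 1)*(k^3 + k^2 - 14*k - 24) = (k - 3)*(k - 2)*(k - 1)*(k + 3)*(k^2 - 2*k - 8) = (k - 4)*(k - 3)*(k - 2)*(k - 1)*(k + 3)*(k + 2)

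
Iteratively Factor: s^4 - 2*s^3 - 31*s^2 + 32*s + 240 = (s + 3)*(s^3 - 5*s^2 - 16*s + 80) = (s - 4)*(s + 3)*(s^2 - s - 20) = (s - 5)*(s - 4)*(s + 3)*(s + 4)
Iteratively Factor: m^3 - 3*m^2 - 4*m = (m)*(m^2 - 3*m - 4) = m*(m + 1)*(m - 4)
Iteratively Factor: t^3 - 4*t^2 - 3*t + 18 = (t + 2)*(t^2 - 6*t + 9) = (t - 3)*(t + 2)*(t - 3)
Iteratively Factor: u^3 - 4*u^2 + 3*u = (u - 3)*(u^2 - u) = u*(u - 3)*(u - 1)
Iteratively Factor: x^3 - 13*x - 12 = (x + 3)*(x^2 - 3*x - 4) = (x + 1)*(x + 3)*(x - 4)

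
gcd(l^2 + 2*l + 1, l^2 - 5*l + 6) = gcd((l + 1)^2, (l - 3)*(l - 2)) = 1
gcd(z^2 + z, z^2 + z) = z^2 + z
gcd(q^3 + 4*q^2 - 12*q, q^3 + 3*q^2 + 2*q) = q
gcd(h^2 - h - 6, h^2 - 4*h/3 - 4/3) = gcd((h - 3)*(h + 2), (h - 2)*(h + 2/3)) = 1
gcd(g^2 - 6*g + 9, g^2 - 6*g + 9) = g^2 - 6*g + 9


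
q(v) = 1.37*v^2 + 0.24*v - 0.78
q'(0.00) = 0.24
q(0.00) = -0.78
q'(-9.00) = -24.42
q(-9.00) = 108.03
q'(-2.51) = -6.64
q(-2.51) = 7.25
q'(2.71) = 7.67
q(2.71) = 9.93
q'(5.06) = 14.10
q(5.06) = 35.51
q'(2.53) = 7.17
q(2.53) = 8.60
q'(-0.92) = -2.28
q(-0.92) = 0.16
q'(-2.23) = -5.87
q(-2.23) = 5.50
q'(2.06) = 5.88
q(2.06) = 5.53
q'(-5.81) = -15.68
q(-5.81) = 44.07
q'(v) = 2.74*v + 0.24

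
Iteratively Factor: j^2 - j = (j)*(j - 1)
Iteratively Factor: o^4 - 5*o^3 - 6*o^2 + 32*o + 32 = (o + 2)*(o^3 - 7*o^2 + 8*o + 16) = (o - 4)*(o + 2)*(o^2 - 3*o - 4) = (o - 4)^2*(o + 2)*(o + 1)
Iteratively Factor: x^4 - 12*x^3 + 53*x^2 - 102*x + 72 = (x - 3)*(x^3 - 9*x^2 + 26*x - 24) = (x - 3)*(x - 2)*(x^2 - 7*x + 12) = (x - 4)*(x - 3)*(x - 2)*(x - 3)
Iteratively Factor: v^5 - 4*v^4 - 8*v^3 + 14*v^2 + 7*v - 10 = (v - 5)*(v^4 + v^3 - 3*v^2 - v + 2) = (v - 5)*(v - 1)*(v^3 + 2*v^2 - v - 2) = (v - 5)*(v - 1)^2*(v^2 + 3*v + 2) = (v - 5)*(v - 1)^2*(v + 1)*(v + 2)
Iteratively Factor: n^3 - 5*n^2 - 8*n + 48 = (n - 4)*(n^2 - n - 12) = (n - 4)*(n + 3)*(n - 4)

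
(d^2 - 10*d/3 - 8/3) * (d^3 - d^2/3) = d^5 - 11*d^4/3 - 14*d^3/9 + 8*d^2/9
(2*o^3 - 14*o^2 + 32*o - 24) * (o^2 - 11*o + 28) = 2*o^5 - 36*o^4 + 242*o^3 - 768*o^2 + 1160*o - 672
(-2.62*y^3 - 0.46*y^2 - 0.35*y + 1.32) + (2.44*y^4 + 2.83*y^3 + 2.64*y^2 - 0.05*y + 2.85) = 2.44*y^4 + 0.21*y^3 + 2.18*y^2 - 0.4*y + 4.17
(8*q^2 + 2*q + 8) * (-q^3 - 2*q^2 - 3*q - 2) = -8*q^5 - 18*q^4 - 36*q^3 - 38*q^2 - 28*q - 16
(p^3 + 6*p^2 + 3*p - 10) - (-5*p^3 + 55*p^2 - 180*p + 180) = 6*p^3 - 49*p^2 + 183*p - 190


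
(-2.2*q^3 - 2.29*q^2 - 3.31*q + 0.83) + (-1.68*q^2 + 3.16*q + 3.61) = -2.2*q^3 - 3.97*q^2 - 0.15*q + 4.44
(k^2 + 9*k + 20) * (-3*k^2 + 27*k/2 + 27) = -3*k^4 - 27*k^3/2 + 177*k^2/2 + 513*k + 540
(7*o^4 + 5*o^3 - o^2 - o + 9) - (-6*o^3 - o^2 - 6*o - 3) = 7*o^4 + 11*o^3 + 5*o + 12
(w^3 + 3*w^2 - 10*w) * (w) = w^4 + 3*w^3 - 10*w^2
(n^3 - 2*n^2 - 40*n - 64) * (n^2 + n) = n^5 - n^4 - 42*n^3 - 104*n^2 - 64*n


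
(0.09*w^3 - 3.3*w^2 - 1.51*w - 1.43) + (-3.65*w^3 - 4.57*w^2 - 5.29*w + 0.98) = -3.56*w^3 - 7.87*w^2 - 6.8*w - 0.45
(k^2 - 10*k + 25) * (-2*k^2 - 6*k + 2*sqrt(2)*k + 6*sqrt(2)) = -2*k^4 + 2*sqrt(2)*k^3 + 14*k^3 - 14*sqrt(2)*k^2 + 10*k^2 - 150*k - 10*sqrt(2)*k + 150*sqrt(2)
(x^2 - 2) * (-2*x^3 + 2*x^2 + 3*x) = -2*x^5 + 2*x^4 + 7*x^3 - 4*x^2 - 6*x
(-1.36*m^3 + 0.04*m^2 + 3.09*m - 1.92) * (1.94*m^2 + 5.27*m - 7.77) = -2.6384*m^5 - 7.0896*m^4 + 16.7726*m^3 + 12.2487*m^2 - 34.1277*m + 14.9184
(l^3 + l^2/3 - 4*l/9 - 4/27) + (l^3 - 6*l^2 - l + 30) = 2*l^3 - 17*l^2/3 - 13*l/9 + 806/27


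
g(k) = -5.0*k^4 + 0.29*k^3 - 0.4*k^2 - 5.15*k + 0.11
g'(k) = -20.0*k^3 + 0.87*k^2 - 0.8*k - 5.15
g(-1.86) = -53.41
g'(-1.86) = 128.04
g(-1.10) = -2.42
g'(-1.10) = 23.40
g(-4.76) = -2582.55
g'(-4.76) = 2175.37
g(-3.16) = -495.32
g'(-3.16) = 637.16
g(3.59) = -840.63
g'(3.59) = -922.17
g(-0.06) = 0.42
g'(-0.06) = -5.09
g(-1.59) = -25.83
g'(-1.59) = 78.72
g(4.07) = -1379.90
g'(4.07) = -1342.38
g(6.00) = -6462.55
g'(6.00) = -4298.63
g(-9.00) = -33002.35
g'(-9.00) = 14652.52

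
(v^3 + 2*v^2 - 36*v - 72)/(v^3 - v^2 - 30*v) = (v^2 + 8*v + 12)/(v*(v + 5))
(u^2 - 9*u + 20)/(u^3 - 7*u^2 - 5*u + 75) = (u - 4)/(u^2 - 2*u - 15)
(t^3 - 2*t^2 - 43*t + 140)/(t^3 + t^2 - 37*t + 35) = (t - 4)/(t - 1)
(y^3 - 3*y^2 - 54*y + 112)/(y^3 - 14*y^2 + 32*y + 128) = (y^2 + 5*y - 14)/(y^2 - 6*y - 16)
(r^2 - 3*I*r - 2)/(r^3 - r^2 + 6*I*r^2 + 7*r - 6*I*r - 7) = (r - 2*I)/(r^2 + r*(-1 + 7*I) - 7*I)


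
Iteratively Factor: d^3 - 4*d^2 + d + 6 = (d - 2)*(d^2 - 2*d - 3) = (d - 2)*(d + 1)*(d - 3)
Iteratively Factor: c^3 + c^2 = (c + 1)*(c^2) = c*(c + 1)*(c)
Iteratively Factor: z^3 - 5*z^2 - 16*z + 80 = (z - 5)*(z^2 - 16) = (z - 5)*(z + 4)*(z - 4)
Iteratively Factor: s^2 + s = (s)*(s + 1)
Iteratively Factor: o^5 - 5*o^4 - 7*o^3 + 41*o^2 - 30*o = (o - 5)*(o^4 - 7*o^2 + 6*o) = (o - 5)*(o - 1)*(o^3 + o^2 - 6*o) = (o - 5)*(o - 2)*(o - 1)*(o^2 + 3*o) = o*(o - 5)*(o - 2)*(o - 1)*(o + 3)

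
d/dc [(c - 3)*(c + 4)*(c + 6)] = 3*c^2 + 14*c - 6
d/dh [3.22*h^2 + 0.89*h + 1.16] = 6.44*h + 0.89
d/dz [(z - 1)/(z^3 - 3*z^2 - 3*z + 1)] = (z^3 - 3*z^2 - 3*z + 3*(z - 1)*(-z^2 + 2*z + 1) + 1)/(z^3 - 3*z^2 - 3*z + 1)^2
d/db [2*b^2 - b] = 4*b - 1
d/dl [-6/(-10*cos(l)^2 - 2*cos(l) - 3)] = 12*(10*cos(l) + 1)*sin(l)/(10*cos(l)^2 + 2*cos(l) + 3)^2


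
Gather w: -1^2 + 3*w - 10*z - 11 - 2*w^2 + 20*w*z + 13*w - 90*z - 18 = -2*w^2 + w*(20*z + 16) - 100*z - 30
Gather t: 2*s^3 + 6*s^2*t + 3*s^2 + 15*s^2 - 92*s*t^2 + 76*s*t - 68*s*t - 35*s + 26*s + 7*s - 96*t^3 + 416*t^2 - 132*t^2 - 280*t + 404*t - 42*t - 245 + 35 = 2*s^3 + 18*s^2 - 2*s - 96*t^3 + t^2*(284 - 92*s) + t*(6*s^2 + 8*s + 82) - 210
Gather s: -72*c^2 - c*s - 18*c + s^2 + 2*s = -72*c^2 - 18*c + s^2 + s*(2 - c)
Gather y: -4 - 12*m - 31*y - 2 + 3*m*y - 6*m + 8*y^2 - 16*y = -18*m + 8*y^2 + y*(3*m - 47) - 6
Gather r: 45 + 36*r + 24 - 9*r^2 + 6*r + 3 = -9*r^2 + 42*r + 72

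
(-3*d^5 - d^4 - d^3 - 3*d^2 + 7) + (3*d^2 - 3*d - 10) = -3*d^5 - d^4 - d^3 - 3*d - 3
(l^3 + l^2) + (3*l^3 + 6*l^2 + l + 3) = 4*l^3 + 7*l^2 + l + 3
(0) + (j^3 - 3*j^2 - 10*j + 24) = j^3 - 3*j^2 - 10*j + 24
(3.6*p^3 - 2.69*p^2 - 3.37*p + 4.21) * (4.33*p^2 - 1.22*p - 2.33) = 15.588*p^5 - 16.0397*p^4 - 19.6983*p^3 + 28.6084*p^2 + 2.7159*p - 9.8093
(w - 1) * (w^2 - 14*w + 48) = w^3 - 15*w^2 + 62*w - 48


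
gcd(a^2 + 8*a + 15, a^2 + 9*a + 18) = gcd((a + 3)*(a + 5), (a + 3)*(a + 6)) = a + 3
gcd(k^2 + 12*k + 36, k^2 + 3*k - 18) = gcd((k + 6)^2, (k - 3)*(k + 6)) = k + 6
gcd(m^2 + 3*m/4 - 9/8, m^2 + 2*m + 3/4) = m + 3/2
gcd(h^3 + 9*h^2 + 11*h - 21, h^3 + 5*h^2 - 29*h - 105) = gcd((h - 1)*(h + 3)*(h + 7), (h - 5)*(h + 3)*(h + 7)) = h^2 + 10*h + 21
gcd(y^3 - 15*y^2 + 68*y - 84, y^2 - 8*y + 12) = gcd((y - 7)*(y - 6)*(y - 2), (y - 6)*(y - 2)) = y^2 - 8*y + 12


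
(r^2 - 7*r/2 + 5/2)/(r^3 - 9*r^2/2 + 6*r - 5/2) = 1/(r - 1)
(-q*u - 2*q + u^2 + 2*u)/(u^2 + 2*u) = (-q + u)/u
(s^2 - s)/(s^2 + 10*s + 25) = s*(s - 1)/(s^2 + 10*s + 25)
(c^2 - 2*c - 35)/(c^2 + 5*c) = (c - 7)/c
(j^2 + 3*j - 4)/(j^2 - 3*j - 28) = (j - 1)/(j - 7)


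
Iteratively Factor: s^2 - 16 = (s + 4)*(s - 4)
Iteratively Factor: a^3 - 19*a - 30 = (a + 2)*(a^2 - 2*a - 15) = (a + 2)*(a + 3)*(a - 5)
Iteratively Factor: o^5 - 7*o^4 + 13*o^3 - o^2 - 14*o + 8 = (o + 1)*(o^4 - 8*o^3 + 21*o^2 - 22*o + 8) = (o - 1)*(o + 1)*(o^3 - 7*o^2 + 14*o - 8) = (o - 2)*(o - 1)*(o + 1)*(o^2 - 5*o + 4) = (o - 4)*(o - 2)*(o - 1)*(o + 1)*(o - 1)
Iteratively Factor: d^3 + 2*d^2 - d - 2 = (d + 1)*(d^2 + d - 2) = (d - 1)*(d + 1)*(d + 2)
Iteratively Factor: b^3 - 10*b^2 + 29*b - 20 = (b - 1)*(b^2 - 9*b + 20) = (b - 4)*(b - 1)*(b - 5)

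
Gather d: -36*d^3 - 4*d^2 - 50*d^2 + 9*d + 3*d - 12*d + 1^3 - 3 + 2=-36*d^3 - 54*d^2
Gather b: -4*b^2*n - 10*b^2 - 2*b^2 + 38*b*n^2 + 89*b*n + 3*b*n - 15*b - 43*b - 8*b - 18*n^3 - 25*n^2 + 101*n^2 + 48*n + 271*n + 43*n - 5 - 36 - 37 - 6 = b^2*(-4*n - 12) + b*(38*n^2 + 92*n - 66) - 18*n^3 + 76*n^2 + 362*n - 84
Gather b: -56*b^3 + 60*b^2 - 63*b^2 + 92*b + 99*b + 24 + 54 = -56*b^3 - 3*b^2 + 191*b + 78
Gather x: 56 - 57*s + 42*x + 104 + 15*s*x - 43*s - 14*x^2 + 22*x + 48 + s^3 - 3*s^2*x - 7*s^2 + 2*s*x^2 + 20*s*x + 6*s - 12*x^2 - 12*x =s^3 - 7*s^2 - 94*s + x^2*(2*s - 26) + x*(-3*s^2 + 35*s + 52) + 208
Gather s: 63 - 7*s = 63 - 7*s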